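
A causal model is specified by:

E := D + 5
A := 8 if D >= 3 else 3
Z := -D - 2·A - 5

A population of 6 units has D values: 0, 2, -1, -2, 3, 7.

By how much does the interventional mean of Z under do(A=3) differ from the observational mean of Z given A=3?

-1.75

Under do(A=3), A's equation is replaced by A=3 for every unit. Per-unit Z: -11, -13, -10, -9, -14, -18. Mean = -12.5.
Observing A=3 restricts to units where A's equation naturally yields 3: D ∈ {0, 2, -1, -2}. In that subpopulation Z = -11, -13, -10, -9, mean -10.75.
Difference = -12.5 − (-10.75) = -1.75.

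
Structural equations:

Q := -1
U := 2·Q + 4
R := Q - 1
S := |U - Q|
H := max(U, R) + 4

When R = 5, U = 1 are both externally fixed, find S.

Setting R = 5, U = 1 by intervention discards those variables' equations.
S = |U - Q|  [with U=1, Q=-1]  = 2

2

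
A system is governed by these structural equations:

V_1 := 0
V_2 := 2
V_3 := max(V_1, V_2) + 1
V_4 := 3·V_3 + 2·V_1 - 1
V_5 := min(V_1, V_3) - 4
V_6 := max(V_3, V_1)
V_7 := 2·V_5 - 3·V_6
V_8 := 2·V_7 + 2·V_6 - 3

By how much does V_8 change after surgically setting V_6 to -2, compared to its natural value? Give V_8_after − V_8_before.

Intervening sets V_6 = -2 and removes its equation (V_6 := max(V_3, V_1)).
V_3 = max(V_1, V_2) + 1  [with V_1=0, V_2=2]  = 3
V_5 = min(V_1, V_3) - 4  [with V_1=0, V_3=3]  = -4
V_7 = 2·V_5 - 3·V_6  [with V_5=-4, V_6=-2]  = -2
V_8 = 2·V_7 + 2·V_6 - 3  [with V_7=-2, V_6=-2]  = -11
Without intervention: V_3 = max(V_1, V_2) + 1  [with V_1=0, V_2=2]  = 3; V_5 = min(V_1, V_3) - 4  [with V_1=0, V_3=3]  = -4; V_6 = max(V_3, V_1)  [with V_3=3, V_1=0]  = 3; V_7 = 2·V_5 - 3·V_6  [with V_5=-4, V_6=3]  = -17; V_8 = 2·V_7 + 2·V_6 - 3  [with V_7=-17, V_6=3]  = -31.
Change = -11 − (-31) = 20.

20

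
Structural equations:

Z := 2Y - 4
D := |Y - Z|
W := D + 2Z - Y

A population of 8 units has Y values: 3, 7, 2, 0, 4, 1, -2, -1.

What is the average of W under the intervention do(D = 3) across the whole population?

0.25

Under do(D=3), D's equation is replaced by D=3 for every unit. Per-unit W: 4, 16, 1, -5, 7, -2, -11, -8. Mean = 0.25.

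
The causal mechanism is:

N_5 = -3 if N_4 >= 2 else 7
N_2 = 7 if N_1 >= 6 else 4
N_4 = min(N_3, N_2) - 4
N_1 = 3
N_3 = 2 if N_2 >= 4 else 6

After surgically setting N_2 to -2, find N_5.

7

do(N_2=-2) replaces the equation N_2 = 7 if N_1 >= 6 else 4 with the constant N_2 = -2.
N_3 = 2 if N_2 >= 4 else 6  [with N_2=-2]  = 6
N_4 = min(N_3, N_2) - 4  [with N_3=6, N_2=-2]  = -6
N_5 = -3 if N_4 >= 2 else 7  [with N_4=-6]  = 7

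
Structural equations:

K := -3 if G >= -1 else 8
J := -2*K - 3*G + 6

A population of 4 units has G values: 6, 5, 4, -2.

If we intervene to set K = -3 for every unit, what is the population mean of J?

2.25

do(K=-3) breaks K's dependence on G. With K=-3 fixed, J across the units is -6, -3, 0, 18, mean 2.25.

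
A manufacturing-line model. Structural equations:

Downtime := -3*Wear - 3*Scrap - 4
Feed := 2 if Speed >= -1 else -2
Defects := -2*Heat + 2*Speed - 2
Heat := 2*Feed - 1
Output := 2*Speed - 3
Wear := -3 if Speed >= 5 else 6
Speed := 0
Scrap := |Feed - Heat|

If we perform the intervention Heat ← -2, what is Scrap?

The intervention breaks the incoming arrows to Heat: Heat := 2*Feed - 1 no longer applies, and Heat = -2.
Feed = 2 if Speed >= -1 else -2  [with Speed=0]  = 2
Scrap = |Feed - Heat|  [with Feed=2, Heat=-2]  = 4

4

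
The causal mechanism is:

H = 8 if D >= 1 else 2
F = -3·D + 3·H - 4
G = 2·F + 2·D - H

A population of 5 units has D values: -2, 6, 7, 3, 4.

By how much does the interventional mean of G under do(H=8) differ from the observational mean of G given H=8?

do(H=8) breaks H's dependence on D. With H=8 fixed, G across the units is 40, 8, 4, 20, 16, mean 17.6.
Conditioning on H=8 selects the 4 unit(s) with D ∈ {6, 7, 3, 4}. Their G values: 8, 4, 20, 16. Mean = 12.
Difference = 17.6 − 12 = 5.6.

5.6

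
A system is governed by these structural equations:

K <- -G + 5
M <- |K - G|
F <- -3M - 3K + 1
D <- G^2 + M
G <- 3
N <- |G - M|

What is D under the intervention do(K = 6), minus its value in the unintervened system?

2

Under do(K=6), the mechanism K <- -G + 5 is discarded; K is fixed at 6.
M = |K - G|  [with K=6, G=3]  = 3
D = G^2 + M  [with G=3, M=3]  = 12
Without intervention: K = -G + 5  [with G=3]  = 2; M = |K - G|  [with K=2, G=3]  = 1; D = G^2 + M  [with G=3, M=1]  = 10.
Change = 12 − 10 = 2.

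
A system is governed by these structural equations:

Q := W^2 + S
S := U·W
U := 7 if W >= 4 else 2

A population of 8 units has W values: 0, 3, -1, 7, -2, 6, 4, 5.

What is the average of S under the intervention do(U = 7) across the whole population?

19.25

Every unit gets U=7 under the intervention. S values become 0, 21, -7, 49, -14, 42, 28, 35; E[S|do(U=7)] = 19.25.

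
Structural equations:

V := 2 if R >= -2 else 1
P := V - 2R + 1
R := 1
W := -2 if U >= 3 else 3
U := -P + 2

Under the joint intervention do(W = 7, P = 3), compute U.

-1

Under do(W = 7, P = 3), each intervened variable's structural equation is replaced by its fixed value.
U = -P + 2  [with P=3]  = -1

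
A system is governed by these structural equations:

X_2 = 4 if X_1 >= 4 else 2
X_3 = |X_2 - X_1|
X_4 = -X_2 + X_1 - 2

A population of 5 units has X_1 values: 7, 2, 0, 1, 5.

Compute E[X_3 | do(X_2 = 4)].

Under do(X_2=4), X_2's equation is replaced by X_2=4 for every unit. Per-unit X_3: 3, 2, 4, 3, 1. Mean = 2.6.

2.6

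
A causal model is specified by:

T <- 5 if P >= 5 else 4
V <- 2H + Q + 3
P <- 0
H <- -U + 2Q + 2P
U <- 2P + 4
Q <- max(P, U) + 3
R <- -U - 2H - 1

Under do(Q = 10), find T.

The intervention breaks the incoming arrows to Q: Q <- max(P, U) + 3 no longer applies, and Q = 10.
No directed path runs from Q to T, so T keeps its natural value.
T = 5 if P >= 5 else 4  [with P=0]  = 4

4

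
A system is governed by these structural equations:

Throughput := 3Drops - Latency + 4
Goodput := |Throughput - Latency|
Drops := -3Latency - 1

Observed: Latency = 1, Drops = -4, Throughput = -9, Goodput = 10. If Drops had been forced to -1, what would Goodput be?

1

Under do(Drops=-1), the mechanism Drops := -3Latency - 1 is discarded; Drops is fixed at -1.
Throughput = 3Drops - Latency + 4  [with Drops=-1, Latency=1]  = 0
Goodput = |Throughput - Latency|  [with Throughput=0, Latency=1]  = 1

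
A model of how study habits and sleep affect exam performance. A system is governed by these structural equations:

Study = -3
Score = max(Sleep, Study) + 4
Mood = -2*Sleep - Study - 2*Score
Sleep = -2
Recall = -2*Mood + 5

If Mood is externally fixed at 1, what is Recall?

3

Intervening sets Mood = 1 and removes its equation (Mood = -2*Sleep - Study - 2*Score).
Recall = -2*Mood + 5  [with Mood=1]  = 3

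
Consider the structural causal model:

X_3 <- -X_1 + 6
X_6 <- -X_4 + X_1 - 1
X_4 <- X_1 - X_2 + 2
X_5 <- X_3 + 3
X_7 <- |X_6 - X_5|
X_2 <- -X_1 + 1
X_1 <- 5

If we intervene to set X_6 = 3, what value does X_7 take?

Intervening sets X_6 = 3 and removes its equation (X_6 <- -X_4 + X_1 - 1).
X_3 = -X_1 + 6  [with X_1=5]  = 1
X_5 = X_3 + 3  [with X_3=1]  = 4
X_7 = |X_6 - X_5|  [with X_6=3, X_5=4]  = 1

1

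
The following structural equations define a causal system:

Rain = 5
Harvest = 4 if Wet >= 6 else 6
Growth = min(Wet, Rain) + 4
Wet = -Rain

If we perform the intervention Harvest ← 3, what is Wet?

-5

The intervention breaks the incoming arrows to Harvest: Harvest = 4 if Wet >= 6 else 6 no longer applies, and Harvest = 3.
Since Wet is not a descendant of the intervened variable, it is unaffected.
Wet = -Rain  [with Rain=5]  = -5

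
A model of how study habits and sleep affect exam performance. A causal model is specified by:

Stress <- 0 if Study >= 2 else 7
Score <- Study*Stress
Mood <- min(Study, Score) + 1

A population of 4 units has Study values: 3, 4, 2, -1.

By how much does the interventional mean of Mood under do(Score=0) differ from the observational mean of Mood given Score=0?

do(Score=0) breaks Score's dependence on Study. With Score=0 fixed, Mood across the units is 1, 1, 1, 0, mean 0.75.
Observing Score=0 restricts to units where Score's equation naturally yields 0: Study ∈ {3, 4, 2}. In that subpopulation Mood = 1, 1, 1, mean 1.
Difference = 0.75 − 1 = -0.25.

-0.25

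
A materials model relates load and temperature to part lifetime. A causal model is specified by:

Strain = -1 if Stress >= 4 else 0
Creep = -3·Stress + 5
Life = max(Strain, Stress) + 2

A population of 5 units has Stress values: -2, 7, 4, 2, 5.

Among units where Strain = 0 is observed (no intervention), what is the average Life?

3

E[Life|Strain=0] averages over only the 2 units with Strain=0 (Stress = -2, 2): Life = 2, 4, mean 3.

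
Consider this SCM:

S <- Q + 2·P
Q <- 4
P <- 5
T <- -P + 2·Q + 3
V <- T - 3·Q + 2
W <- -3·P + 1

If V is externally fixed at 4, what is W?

-14

The intervention breaks the incoming arrows to V: V <- T - 3·Q + 2 no longer applies, and V = 4.
Since W is not a descendant of the intervened variable, it is unaffected.
W = -3·P + 1  [with P=5]  = -14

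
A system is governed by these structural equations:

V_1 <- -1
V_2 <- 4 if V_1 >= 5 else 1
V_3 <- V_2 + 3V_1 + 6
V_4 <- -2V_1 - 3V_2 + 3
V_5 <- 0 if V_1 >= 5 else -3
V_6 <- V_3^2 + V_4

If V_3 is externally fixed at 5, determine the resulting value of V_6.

The intervention breaks the incoming arrows to V_3: V_3 <- V_2 + 3V_1 + 6 no longer applies, and V_3 = 5.
V_2 = 4 if V_1 >= 5 else 1  [with V_1=-1]  = 1
V_4 = -2V_1 - 3V_2 + 3  [with V_1=-1, V_2=1]  = 2
V_6 = V_3^2 + V_4  [with V_3=5, V_4=2]  = 27

27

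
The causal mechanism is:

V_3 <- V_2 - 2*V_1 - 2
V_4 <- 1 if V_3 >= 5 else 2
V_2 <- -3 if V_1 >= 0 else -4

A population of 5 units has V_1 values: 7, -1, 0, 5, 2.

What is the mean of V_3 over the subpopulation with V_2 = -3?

Observing V_2=-3 restricts to units where V_2's equation naturally yields -3: V_1 ∈ {7, 0, 5, 2}. In that subpopulation V_3 = -19, -5, -15, -9, mean -12.

-12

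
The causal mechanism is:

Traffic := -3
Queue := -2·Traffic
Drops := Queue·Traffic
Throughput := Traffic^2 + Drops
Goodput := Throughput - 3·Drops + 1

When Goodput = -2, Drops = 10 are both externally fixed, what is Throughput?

Under do(Goodput = -2, Drops = 10), each intervened variable's structural equation is replaced by its fixed value.
Throughput = Traffic^2 + Drops  [with Traffic=-3, Drops=10]  = 19

19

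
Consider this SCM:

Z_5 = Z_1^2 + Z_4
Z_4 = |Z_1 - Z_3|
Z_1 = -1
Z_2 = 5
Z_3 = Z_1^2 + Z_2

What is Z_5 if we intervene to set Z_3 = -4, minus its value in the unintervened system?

do(Z_3=-4) replaces the equation Z_3 = Z_1^2 + Z_2 with the constant Z_3 = -4.
Z_4 = |Z_1 - Z_3|  [with Z_1=-1, Z_3=-4]  = 3
Z_5 = Z_1^2 + Z_4  [with Z_1=-1, Z_4=3]  = 4
Without intervention: Z_3 = Z_1^2 + Z_2  [with Z_1=-1, Z_2=5]  = 6; Z_4 = |Z_1 - Z_3|  [with Z_1=-1, Z_3=6]  = 7; Z_5 = Z_1^2 + Z_4  [with Z_1=-1, Z_4=7]  = 8.
Change = 4 − 8 = -4.

-4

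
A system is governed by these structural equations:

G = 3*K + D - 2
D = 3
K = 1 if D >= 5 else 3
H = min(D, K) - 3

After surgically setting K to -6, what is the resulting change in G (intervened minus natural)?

Under do(K=-6), the mechanism K = 1 if D >= 5 else 3 is discarded; K is fixed at -6.
G = 3*K + D - 2  [with K=-6, D=3]  = -17
Without intervention: K = 1 if D >= 5 else 3  [with D=3]  = 3; G = 3*K + D - 2  [with K=3, D=3]  = 10.
Change = -17 − 10 = -27.

-27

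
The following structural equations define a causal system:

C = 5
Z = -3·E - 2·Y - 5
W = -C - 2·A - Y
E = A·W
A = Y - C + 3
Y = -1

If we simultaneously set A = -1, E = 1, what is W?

-2

The joint intervention fixes A = -1, E = 1, removing each variable's own equation.
W = -C - 2·A - Y  [with C=5, A=-1, Y=-1]  = -2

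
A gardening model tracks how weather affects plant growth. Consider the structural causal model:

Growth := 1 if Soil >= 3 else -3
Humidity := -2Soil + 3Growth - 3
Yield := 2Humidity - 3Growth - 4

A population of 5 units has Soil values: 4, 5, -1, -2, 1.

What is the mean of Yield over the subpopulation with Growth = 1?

-25

Observing Growth=1 restricts to units where Growth's equation naturally yields 1: Soil ∈ {4, 5}. In that subpopulation Yield = -23, -27, mean -25.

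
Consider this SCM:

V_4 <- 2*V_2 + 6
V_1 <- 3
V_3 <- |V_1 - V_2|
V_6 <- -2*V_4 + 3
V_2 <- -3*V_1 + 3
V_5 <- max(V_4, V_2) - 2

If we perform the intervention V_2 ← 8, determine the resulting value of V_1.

Under do(V_2=8), the mechanism V_2 <- -3*V_1 + 3 is discarded; V_2 is fixed at 8.
V_1 is not downstream of the intervention, so its value is determined by the original equations.

3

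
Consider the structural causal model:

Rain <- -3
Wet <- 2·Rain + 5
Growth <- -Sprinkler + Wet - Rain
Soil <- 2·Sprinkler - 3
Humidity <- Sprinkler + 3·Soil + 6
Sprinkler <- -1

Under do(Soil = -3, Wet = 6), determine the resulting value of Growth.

10

Setting Soil = -3, Wet = 6 by intervention discards those variables' equations.
Growth = -Sprinkler + Wet - Rain  [with Sprinkler=-1, Wet=6, Rain=-3]  = 10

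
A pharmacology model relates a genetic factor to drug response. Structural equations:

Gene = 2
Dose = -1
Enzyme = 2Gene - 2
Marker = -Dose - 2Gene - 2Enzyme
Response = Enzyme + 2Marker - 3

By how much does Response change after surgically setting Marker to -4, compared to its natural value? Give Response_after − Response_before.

Intervening sets Marker = -4 and removes its equation (Marker = -Dose - 2Gene - 2Enzyme).
Enzyme = 2Gene - 2  [with Gene=2]  = 2
Response = Enzyme + 2Marker - 3  [with Enzyme=2, Marker=-4]  = -9
Without intervention: Enzyme = 2Gene - 2  [with Gene=2]  = 2; Marker = -Dose - 2Gene - 2Enzyme  [with Dose=-1, Gene=2, Enzyme=2]  = -7; Response = Enzyme + 2Marker - 3  [with Enzyme=2, Marker=-7]  = -15.
Change = -9 − (-15) = 6.

6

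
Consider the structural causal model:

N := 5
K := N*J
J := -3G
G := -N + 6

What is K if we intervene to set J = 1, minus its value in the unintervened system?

The intervention breaks the incoming arrows to J: J := -3G no longer applies, and J = 1.
K = N*J  [with N=5, J=1]  = 5
Without intervention: G = -N + 6  [with N=5]  = 1; J = -3G  [with G=1]  = -3; K = N*J  [with N=5, J=-3]  = -15.
Change = 5 − (-15) = 20.

20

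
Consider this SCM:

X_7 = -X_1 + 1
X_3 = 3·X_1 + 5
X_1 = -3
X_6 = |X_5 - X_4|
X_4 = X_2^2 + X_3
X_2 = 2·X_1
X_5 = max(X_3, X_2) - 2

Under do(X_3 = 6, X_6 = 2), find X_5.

4

The joint intervention fixes X_3 = 6, X_6 = 2, removing each variable's own equation.
X_2 = 2·X_1  [with X_1=-3]  = -6
X_5 = max(X_3, X_2) - 2  [with X_3=6, X_2=-6]  = 4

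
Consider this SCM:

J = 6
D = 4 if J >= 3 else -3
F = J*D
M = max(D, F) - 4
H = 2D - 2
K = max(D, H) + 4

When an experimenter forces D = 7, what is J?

Under do(D=7), the mechanism D = 4 if J >= 3 else -3 is discarded; D is fixed at 7.
J is not downstream of the intervention, so its value is determined by the original equations.

6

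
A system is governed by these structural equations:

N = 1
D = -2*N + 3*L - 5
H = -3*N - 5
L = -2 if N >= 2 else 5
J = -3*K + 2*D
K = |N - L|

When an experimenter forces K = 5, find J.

1

The intervention breaks the incoming arrows to K: K = |N - L| no longer applies, and K = 5.
L = -2 if N >= 2 else 5  [with N=1]  = 5
D = -2*N + 3*L - 5  [with N=1, L=5]  = 8
J = -3*K + 2*D  [with K=5, D=8]  = 1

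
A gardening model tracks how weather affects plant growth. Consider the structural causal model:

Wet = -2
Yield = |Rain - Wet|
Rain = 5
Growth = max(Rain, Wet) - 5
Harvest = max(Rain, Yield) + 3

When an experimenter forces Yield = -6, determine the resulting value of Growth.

0

Under do(Yield=-6), the mechanism Yield = |Rain - Wet| is discarded; Yield is fixed at -6.
Since Growth is not a descendant of the intervened variable, it is unaffected.
Growth = max(Rain, Wet) - 5  [with Rain=5, Wet=-2]  = 0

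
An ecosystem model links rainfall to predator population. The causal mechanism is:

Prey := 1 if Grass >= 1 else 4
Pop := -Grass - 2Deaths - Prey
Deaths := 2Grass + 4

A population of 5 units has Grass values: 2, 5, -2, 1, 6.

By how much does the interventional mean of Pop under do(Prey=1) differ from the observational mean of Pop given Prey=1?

Every unit gets Prey=1 under the intervention. Pop values become -19, -34, 1, -14, -39; E[Pop|do(Prey=1)] = -21.
Conditioning on Prey=1 selects the 4 unit(s) with Grass ∈ {2, 5, 1, 6}. Their Pop values: -19, -34, -14, -39. Mean = -26.5.
Difference = -21 − (-26.5) = 5.5.

5.5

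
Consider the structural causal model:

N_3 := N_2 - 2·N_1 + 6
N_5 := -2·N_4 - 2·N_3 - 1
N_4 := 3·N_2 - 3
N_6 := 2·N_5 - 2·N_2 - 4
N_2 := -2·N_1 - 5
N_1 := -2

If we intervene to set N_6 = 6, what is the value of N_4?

-6

do(N_6=6) replaces the equation N_6 := 2·N_5 - 2·N_2 - 4 with the constant N_6 = 6.
No directed path runs from N_6 to N_4, so N_4 keeps its natural value.
N_2 = -2·N_1 - 5  [with N_1=-2]  = -1
N_4 = 3·N_2 - 3  [with N_2=-1]  = -6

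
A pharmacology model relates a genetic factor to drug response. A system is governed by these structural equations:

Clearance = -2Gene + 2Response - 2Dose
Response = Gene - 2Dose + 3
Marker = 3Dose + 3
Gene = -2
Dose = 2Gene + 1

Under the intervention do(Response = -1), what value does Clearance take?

Intervening sets Response = -1 and removes its equation (Response = Gene - 2Dose + 3).
Dose = 2Gene + 1  [with Gene=-2]  = -3
Clearance = -2Gene + 2Response - 2Dose  [with Gene=-2, Response=-1, Dose=-3]  = 8

8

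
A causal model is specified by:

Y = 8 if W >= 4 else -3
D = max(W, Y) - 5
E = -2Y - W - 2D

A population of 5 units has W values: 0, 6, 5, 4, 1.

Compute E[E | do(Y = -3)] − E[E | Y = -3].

Every unit gets Y=-3 under the intervention. E values become 16, -2, 1, 4, 13; E[E|do(Y=-3)] = 6.4.
E[E|Y=-3] averages over only the 2 units with Y=-3 (W = 0, 1): E = 16, 13, mean 14.5.
Difference = 6.4 − 14.5 = -8.1.

-8.1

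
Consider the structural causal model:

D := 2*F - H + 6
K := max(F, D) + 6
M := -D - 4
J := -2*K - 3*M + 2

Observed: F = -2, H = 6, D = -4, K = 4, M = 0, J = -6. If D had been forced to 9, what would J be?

11

The intervention breaks the incoming arrows to D: D := 2*F - H + 6 no longer applies, and D = 9.
K = max(F, D) + 6  [with F=-2, D=9]  = 15
M = -D - 4  [with D=9]  = -13
J = -2*K - 3*M + 2  [with K=15, M=-13]  = 11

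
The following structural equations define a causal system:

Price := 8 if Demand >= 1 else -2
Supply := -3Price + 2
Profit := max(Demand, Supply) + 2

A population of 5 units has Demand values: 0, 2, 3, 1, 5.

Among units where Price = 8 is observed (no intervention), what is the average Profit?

4.75

Observing Price=8 restricts to units where Price's equation naturally yields 8: Demand ∈ {2, 3, 1, 5}. In that subpopulation Profit = 4, 5, 3, 7, mean 4.75.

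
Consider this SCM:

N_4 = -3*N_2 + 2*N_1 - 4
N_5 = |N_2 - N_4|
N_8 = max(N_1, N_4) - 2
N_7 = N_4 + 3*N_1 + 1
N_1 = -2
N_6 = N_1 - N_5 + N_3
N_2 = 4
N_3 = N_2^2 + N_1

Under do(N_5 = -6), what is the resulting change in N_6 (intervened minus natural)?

30

The intervention breaks the incoming arrows to N_5: N_5 = |N_2 - N_4| no longer applies, and N_5 = -6.
N_3 = N_2^2 + N_1  [with N_2=4, N_1=-2]  = 14
N_6 = N_1 - N_5 + N_3  [with N_1=-2, N_5=-6, N_3=14]  = 18
Without intervention: N_3 = N_2^2 + N_1  [with N_2=4, N_1=-2]  = 14; N_4 = -3*N_2 + 2*N_1 - 4  [with N_2=4, N_1=-2]  = -20; N_5 = |N_2 - N_4|  [with N_2=4, N_4=-20]  = 24; N_6 = N_1 - N_5 + N_3  [with N_1=-2, N_5=24, N_3=14]  = -12.
Change = 18 − (-12) = 30.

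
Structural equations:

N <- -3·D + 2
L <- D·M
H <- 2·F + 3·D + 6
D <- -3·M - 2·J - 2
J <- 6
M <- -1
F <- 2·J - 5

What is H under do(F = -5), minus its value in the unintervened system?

do(F=-5) replaces the equation F <- 2·J - 5 with the constant F = -5.
D = -3·M - 2·J - 2  [with M=-1, J=6]  = -11
H = 2·F + 3·D + 6  [with F=-5, D=-11]  = -37
Without intervention: F = 2·J - 5  [with J=6]  = 7; D = -3·M - 2·J - 2  [with M=-1, J=6]  = -11; H = 2·F + 3·D + 6  [with F=7, D=-11]  = -13.
Change = -37 − (-13) = -24.

-24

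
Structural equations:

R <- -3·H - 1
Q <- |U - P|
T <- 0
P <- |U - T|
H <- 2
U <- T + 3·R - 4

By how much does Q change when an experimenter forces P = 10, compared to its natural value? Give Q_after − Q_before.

-15

The intervention breaks the incoming arrows to P: P <- |U - T| no longer applies, and P = 10.
R = -3·H - 1  [with H=2]  = -7
U = T + 3·R - 4  [with T=0, R=-7]  = -25
Q = |U - P|  [with U=-25, P=10]  = 35
Without intervention: R = -3·H - 1  [with H=2]  = -7; U = T + 3·R - 4  [with T=0, R=-7]  = -25; P = |U - T|  [with U=-25, T=0]  = 25; Q = |U - P|  [with U=-25, P=25]  = 50.
Change = 35 − 50 = -15.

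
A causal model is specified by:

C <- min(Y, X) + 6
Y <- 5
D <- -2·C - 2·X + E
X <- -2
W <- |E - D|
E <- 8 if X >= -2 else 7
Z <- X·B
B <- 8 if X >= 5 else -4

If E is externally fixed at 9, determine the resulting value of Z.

8

The intervention breaks the incoming arrows to E: E <- 8 if X >= -2 else 7 no longer applies, and E = 9.
No directed path runs from E to Z, so Z keeps its natural value.
B = 8 if X >= 5 else -4  [with X=-2]  = -4
Z = X·B  [with X=-2, B=-4]  = 8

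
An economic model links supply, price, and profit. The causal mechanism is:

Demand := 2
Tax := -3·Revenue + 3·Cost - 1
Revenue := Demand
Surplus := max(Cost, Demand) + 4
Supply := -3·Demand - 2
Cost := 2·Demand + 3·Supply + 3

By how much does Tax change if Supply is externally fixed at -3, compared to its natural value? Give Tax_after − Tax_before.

do(Supply=-3) replaces the equation Supply := -3·Demand - 2 with the constant Supply = -3.
Cost = 2·Demand + 3·Supply + 3  [with Demand=2, Supply=-3]  = -2
Revenue = Demand  [with Demand=2]  = 2
Tax = -3·Revenue + 3·Cost - 1  [with Revenue=2, Cost=-2]  = -13
Without intervention: Supply = -3·Demand - 2  [with Demand=2]  = -8; Cost = 2·Demand + 3·Supply + 3  [with Demand=2, Supply=-8]  = -17; Revenue = Demand  [with Demand=2]  = 2; Tax = -3·Revenue + 3·Cost - 1  [with Revenue=2, Cost=-17]  = -58.
Change = -13 − (-58) = 45.

45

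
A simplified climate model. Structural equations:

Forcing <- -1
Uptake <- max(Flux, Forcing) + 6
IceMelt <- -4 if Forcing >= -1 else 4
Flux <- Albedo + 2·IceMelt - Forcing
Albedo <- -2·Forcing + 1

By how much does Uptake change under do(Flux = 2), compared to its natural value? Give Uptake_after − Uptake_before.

Intervening sets Flux = 2 and removes its equation (Flux <- Albedo + 2·IceMelt - Forcing).
Uptake = max(Flux, Forcing) + 6  [with Flux=2, Forcing=-1]  = 8
Without intervention: IceMelt = -4 if Forcing >= -1 else 4  [with Forcing=-1]  = -4; Albedo = -2·Forcing + 1  [with Forcing=-1]  = 3; Flux = Albedo + 2·IceMelt - Forcing  [with Albedo=3, IceMelt=-4, Forcing=-1]  = -4; Uptake = max(Flux, Forcing) + 6  [with Flux=-4, Forcing=-1]  = 5.
Change = 8 − 5 = 3.

3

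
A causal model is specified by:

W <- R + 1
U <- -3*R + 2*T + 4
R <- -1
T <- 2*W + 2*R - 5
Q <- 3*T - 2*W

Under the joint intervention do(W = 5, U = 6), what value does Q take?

Setting W = 5, U = 6 by intervention discards those variables' equations.
T = 2*W + 2*R - 5  [with W=5, R=-1]  = 3
Q = 3*T - 2*W  [with T=3, W=5]  = -1

-1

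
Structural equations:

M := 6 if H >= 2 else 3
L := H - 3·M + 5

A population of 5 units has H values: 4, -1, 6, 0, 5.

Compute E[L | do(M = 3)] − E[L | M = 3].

do(M=3) breaks M's dependence on H. With M=3 fixed, L across the units is 0, -5, 2, -4, 1, mean -1.2.
Observing M=3 restricts to units where M's equation naturally yields 3: H ∈ {-1, 0}. In that subpopulation L = -5, -4, mean -4.5.
Difference = -1.2 − (-4.5) = 3.3.

3.3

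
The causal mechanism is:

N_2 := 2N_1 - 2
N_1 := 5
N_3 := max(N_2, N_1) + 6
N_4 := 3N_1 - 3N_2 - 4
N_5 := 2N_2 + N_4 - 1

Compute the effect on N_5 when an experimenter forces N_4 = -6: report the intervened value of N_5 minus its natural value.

7

Intervening sets N_4 = -6 and removes its equation (N_4 := 3N_1 - 3N_2 - 4).
N_2 = 2N_1 - 2  [with N_1=5]  = 8
N_5 = 2N_2 + N_4 - 1  [with N_2=8, N_4=-6]  = 9
Without intervention: N_2 = 2N_1 - 2  [with N_1=5]  = 8; N_4 = 3N_1 - 3N_2 - 4  [with N_1=5, N_2=8]  = -13; N_5 = 2N_2 + N_4 - 1  [with N_2=8, N_4=-13]  = 2.
Change = 9 − 2 = 7.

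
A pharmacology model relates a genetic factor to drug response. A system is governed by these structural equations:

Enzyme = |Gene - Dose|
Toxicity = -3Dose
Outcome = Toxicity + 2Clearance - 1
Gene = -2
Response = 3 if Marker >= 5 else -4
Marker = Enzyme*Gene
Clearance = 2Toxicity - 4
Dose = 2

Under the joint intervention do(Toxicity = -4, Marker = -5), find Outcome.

Under do(Toxicity = -4, Marker = -5), each intervened variable's structural equation is replaced by its fixed value.
Clearance = 2Toxicity - 4  [with Toxicity=-4]  = -12
Outcome = Toxicity + 2Clearance - 1  [with Toxicity=-4, Clearance=-12]  = -29

-29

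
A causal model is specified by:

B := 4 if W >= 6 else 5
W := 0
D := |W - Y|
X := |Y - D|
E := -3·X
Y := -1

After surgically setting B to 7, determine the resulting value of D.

1

do(B=7) replaces the equation B := 4 if W >= 6 else 5 with the constant B = 7.
D is not downstream of the intervention, so its value is determined by the original equations.
D = |W - Y|  [with W=0, Y=-1]  = 1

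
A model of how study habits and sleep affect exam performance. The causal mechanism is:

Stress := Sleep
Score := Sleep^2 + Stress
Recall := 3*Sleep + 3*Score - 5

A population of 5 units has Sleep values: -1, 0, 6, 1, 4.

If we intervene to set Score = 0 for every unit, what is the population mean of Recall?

1

The intervention sets Score=0 in all 5 units regardless of Sleep. Recomputing Recall per unit gives -8, -5, 13, -2, 7; average 1.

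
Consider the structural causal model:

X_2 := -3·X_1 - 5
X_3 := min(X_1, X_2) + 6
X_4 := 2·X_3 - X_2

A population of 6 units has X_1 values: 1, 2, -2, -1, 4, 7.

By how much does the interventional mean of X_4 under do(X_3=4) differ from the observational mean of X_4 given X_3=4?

10

do(X_3=4) breaks X_3's dependence on X_1. With X_3=4 fixed, X_4 across the units is 16, 19, 7, 10, 25, 34, mean 18.5.
Observing X_3=4 restricts to units where X_3's equation naturally yields 4: X_1 ∈ {-2, -1}. In that subpopulation X_4 = 7, 10, mean 8.5.
Difference = 18.5 − 8.5 = 10.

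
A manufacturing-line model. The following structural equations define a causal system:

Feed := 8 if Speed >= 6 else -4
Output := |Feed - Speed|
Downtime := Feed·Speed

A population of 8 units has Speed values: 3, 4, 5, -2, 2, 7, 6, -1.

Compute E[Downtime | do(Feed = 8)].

The intervention sets Feed=8 in all 8 units regardless of Speed. Recomputing Downtime per unit gives 24, 32, 40, -16, 16, 56, 48, -8; average 24.

24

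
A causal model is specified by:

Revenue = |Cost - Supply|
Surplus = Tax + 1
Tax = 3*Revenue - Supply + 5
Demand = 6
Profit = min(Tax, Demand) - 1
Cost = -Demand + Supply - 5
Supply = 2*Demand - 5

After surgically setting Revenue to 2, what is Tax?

Intervening sets Revenue = 2 and removes its equation (Revenue = |Cost - Supply|).
Supply = 2*Demand - 5  [with Demand=6]  = 7
Tax = 3*Revenue - Supply + 5  [with Revenue=2, Supply=7]  = 4

4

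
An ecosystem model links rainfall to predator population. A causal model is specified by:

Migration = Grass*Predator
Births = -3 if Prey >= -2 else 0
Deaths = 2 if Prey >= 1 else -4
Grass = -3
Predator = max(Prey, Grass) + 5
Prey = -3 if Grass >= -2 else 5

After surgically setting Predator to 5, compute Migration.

-15

The intervention breaks the incoming arrows to Predator: Predator = max(Prey, Grass) + 5 no longer applies, and Predator = 5.
Migration = Grass*Predator  [with Grass=-3, Predator=5]  = -15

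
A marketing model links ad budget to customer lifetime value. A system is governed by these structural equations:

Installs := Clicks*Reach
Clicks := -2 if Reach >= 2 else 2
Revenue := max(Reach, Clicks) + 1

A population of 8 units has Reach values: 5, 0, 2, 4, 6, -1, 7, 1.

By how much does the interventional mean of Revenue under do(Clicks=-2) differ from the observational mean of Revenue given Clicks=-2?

-1.8

Every unit gets Clicks=-2 under the intervention. Revenue values become 6, 1, 3, 5, 7, 0, 8, 2; E[Revenue|do(Clicks=-2)] = 4.
Observing Clicks=-2 restricts to units where Clicks's equation naturally yields -2: Reach ∈ {5, 2, 4, 6, 7}. In that subpopulation Revenue = 6, 3, 5, 7, 8, mean 5.8.
Difference = 4 − 5.8 = -1.8.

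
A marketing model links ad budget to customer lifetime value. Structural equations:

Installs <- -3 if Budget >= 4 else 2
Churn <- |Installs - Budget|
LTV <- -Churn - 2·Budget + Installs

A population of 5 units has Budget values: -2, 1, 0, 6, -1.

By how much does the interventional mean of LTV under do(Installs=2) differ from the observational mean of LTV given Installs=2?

-2.9

do(Installs=2) breaks Installs's dependence on Budget. With Installs=2 fixed, LTV across the units is 2, -1, 0, -14, 1, mean -2.4.
Conditioning on Installs=2 selects the 4 unit(s) with Budget ∈ {-2, 1, 0, -1}. Their LTV values: 2, -1, 0, 1. Mean = 0.5.
Difference = -2.4 − 0.5 = -2.9.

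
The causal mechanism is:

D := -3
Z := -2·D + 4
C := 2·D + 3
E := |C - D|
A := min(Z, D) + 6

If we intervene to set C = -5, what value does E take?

2

The intervention breaks the incoming arrows to C: C := 2·D + 3 no longer applies, and C = -5.
E = |C - D|  [with C=-5, D=-3]  = 2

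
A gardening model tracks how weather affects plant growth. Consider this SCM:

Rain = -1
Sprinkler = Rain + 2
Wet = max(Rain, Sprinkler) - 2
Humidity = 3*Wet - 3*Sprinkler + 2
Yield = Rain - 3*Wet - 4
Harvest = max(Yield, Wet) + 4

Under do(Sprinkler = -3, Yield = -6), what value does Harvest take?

1

Setting Sprinkler = -3, Yield = -6 by intervention discards those variables' equations.
Wet = max(Rain, Sprinkler) - 2  [with Rain=-1, Sprinkler=-3]  = -3
Harvest = max(Yield, Wet) + 4  [with Yield=-6, Wet=-3]  = 1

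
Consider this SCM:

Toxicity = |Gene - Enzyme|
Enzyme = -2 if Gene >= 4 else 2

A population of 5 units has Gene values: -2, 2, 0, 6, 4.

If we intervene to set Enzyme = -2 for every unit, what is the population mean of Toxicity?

4

The intervention sets Enzyme=-2 in all 5 units regardless of Gene. Recomputing Toxicity per unit gives 0, 4, 2, 8, 6; average 4.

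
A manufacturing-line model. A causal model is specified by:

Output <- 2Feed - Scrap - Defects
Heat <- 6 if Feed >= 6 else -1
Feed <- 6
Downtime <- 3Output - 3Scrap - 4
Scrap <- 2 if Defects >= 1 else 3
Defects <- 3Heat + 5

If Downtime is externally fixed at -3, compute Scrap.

do(Downtime=-3) replaces the equation Downtime <- 3Output - 3Scrap - 4 with the constant Downtime = -3.
No directed path runs from Downtime to Scrap, so Scrap keeps its natural value.
Heat = 6 if Feed >= 6 else -1  [with Feed=6]  = 6
Defects = 3Heat + 5  [with Heat=6]  = 23
Scrap = 2 if Defects >= 1 else 3  [with Defects=23]  = 2

2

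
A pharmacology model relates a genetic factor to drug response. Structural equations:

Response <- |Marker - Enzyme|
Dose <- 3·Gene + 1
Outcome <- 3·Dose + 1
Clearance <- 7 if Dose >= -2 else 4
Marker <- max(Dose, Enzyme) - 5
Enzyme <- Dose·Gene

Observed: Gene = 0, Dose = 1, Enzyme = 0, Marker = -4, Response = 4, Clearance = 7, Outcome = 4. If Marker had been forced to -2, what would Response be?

Intervening sets Marker = -2 and removes its equation (Marker <- max(Dose, Enzyme) - 5).
Dose = 3·Gene + 1  [with Gene=0]  = 1
Enzyme = Dose·Gene  [with Dose=1, Gene=0]  = 0
Response = |Marker - Enzyme|  [with Marker=-2, Enzyme=0]  = 2

2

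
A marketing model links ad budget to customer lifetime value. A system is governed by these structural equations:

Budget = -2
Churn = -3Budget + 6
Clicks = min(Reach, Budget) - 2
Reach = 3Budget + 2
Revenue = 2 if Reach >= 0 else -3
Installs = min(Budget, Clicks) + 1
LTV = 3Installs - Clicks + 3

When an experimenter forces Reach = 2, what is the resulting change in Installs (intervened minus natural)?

2

Under do(Reach=2), the mechanism Reach = 3Budget + 2 is discarded; Reach is fixed at 2.
Clicks = min(Reach, Budget) - 2  [with Reach=2, Budget=-2]  = -4
Installs = min(Budget, Clicks) + 1  [with Budget=-2, Clicks=-4]  = -3
Without intervention: Reach = 3Budget + 2  [with Budget=-2]  = -4; Clicks = min(Reach, Budget) - 2  [with Reach=-4, Budget=-2]  = -6; Installs = min(Budget, Clicks) + 1  [with Budget=-2, Clicks=-6]  = -5.
Change = -3 − (-5) = 2.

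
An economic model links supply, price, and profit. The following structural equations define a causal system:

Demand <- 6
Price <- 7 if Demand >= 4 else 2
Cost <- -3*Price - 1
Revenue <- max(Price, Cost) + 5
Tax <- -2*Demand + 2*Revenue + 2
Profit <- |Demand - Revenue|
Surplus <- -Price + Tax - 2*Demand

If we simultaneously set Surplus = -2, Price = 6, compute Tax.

12

The joint intervention fixes Surplus = -2, Price = 6, removing each variable's own equation.
Cost = -3*Price - 1  [with Price=6]  = -19
Revenue = max(Price, Cost) + 5  [with Price=6, Cost=-19]  = 11
Tax = -2*Demand + 2*Revenue + 2  [with Demand=6, Revenue=11]  = 12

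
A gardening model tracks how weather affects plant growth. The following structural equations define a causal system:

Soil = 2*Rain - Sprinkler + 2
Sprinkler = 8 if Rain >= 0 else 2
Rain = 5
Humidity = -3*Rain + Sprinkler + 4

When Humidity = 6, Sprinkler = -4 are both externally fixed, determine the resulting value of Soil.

16

Setting Humidity = 6, Sprinkler = -4 by intervention discards those variables' equations.
Soil = 2*Rain - Sprinkler + 2  [with Rain=5, Sprinkler=-4]  = 16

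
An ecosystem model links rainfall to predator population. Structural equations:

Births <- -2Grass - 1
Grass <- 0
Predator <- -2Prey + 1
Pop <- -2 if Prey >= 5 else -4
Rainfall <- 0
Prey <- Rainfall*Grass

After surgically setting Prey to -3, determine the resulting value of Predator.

The intervention breaks the incoming arrows to Prey: Prey <- Rainfall*Grass no longer applies, and Prey = -3.
Predator = -2Prey + 1  [with Prey=-3]  = 7

7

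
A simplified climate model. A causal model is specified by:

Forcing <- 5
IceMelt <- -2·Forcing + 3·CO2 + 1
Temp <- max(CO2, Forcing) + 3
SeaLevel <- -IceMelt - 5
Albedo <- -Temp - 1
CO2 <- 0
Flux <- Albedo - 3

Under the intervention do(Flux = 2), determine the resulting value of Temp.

8

Intervening sets Flux = 2 and removes its equation (Flux <- Albedo - 3).
Temp is not downstream of the intervention, so its value is determined by the original equations.
Temp = max(CO2, Forcing) + 3  [with CO2=0, Forcing=5]  = 8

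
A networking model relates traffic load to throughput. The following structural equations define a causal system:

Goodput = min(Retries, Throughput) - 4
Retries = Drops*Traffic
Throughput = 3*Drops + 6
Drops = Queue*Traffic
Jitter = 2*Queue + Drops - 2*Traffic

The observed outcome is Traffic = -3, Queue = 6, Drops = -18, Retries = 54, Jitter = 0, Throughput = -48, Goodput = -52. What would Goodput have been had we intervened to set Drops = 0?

-4

The intervention breaks the incoming arrows to Drops: Drops = Queue*Traffic no longer applies, and Drops = 0.
Retries = Drops*Traffic  [with Drops=0, Traffic=-3]  = 0
Throughput = 3*Drops + 6  [with Drops=0]  = 6
Goodput = min(Retries, Throughput) - 4  [with Retries=0, Throughput=6]  = -4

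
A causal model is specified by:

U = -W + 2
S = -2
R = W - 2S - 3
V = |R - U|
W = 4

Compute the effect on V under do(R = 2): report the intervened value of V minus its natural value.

-3

do(R=2) replaces the equation R = W - 2S - 3 with the constant R = 2.
U = -W + 2  [with W=4]  = -2
V = |R - U|  [with R=2, U=-2]  = 4
Without intervention: R = W - 2S - 3  [with W=4, S=-2]  = 5; U = -W + 2  [with W=4]  = -2; V = |R - U|  [with R=5, U=-2]  = 7.
Change = 4 − 7 = -3.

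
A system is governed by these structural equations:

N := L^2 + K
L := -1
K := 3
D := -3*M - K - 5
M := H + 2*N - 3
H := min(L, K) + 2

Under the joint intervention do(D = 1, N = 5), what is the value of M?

8

Under do(D = 1, N = 5), each intervened variable's structural equation is replaced by its fixed value.
H = min(L, K) + 2  [with L=-1, K=3]  = 1
M = H + 2*N - 3  [with H=1, N=5]  = 8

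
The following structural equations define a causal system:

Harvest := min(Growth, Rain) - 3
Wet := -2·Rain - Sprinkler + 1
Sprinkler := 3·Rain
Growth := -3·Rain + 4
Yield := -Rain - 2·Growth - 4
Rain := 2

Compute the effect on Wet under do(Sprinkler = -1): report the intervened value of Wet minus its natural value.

The intervention breaks the incoming arrows to Sprinkler: Sprinkler := 3·Rain no longer applies, and Sprinkler = -1.
Wet = -2·Rain - Sprinkler + 1  [with Rain=2, Sprinkler=-1]  = -2
Without intervention: Sprinkler = 3·Rain  [with Rain=2]  = 6; Wet = -2·Rain - Sprinkler + 1  [with Rain=2, Sprinkler=6]  = -9.
Change = -2 − (-9) = 7.

7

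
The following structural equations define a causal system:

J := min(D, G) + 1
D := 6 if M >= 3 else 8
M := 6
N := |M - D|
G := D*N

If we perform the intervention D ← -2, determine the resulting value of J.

do(D=-2) replaces the equation D := 6 if M >= 3 else 8 with the constant D = -2.
N = |M - D|  [with M=6, D=-2]  = 8
G = D*N  [with D=-2, N=8]  = -16
J = min(D, G) + 1  [with D=-2, G=-16]  = -15

-15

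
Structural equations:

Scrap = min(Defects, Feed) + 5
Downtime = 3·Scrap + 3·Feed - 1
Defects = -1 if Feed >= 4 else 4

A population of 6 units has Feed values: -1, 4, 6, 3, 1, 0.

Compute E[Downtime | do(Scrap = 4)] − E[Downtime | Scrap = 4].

-2.5

The intervention sets Scrap=4 in all 6 units regardless of Feed. Recomputing Downtime per unit gives 8, 23, 29, 20, 14, 11; average 17.5.
E[Downtime|Scrap=4] averages over only the 3 units with Scrap=4 (Feed = -1, 4, 6): Downtime = 8, 23, 29, mean 20.
Difference = 17.5 − 20 = -2.5.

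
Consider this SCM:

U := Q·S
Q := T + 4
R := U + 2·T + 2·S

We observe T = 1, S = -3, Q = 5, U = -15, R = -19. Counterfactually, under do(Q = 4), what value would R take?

do(Q=4) replaces the equation Q := T + 4 with the constant Q = 4.
U = Q·S  [with Q=4, S=-3]  = -12
R = U + 2·T + 2·S  [with U=-12, T=1, S=-3]  = -16

-16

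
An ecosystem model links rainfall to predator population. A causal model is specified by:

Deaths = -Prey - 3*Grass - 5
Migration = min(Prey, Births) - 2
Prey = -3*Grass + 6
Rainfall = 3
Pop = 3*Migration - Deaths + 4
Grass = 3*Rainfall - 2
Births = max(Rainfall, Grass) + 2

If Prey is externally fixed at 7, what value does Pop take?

The intervention breaks the incoming arrows to Prey: Prey = -3*Grass + 6 no longer applies, and Prey = 7.
Grass = 3*Rainfall - 2  [with Rainfall=3]  = 7
Births = max(Rainfall, Grass) + 2  [with Rainfall=3, Grass=7]  = 9
Deaths = -Prey - 3*Grass - 5  [with Prey=7, Grass=7]  = -33
Migration = min(Prey, Births) - 2  [with Prey=7, Births=9]  = 5
Pop = 3*Migration - Deaths + 4  [with Migration=5, Deaths=-33]  = 52

52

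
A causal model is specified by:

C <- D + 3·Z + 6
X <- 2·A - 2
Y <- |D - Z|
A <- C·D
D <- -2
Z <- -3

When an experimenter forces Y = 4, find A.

10

The intervention breaks the incoming arrows to Y: Y <- |D - Z| no longer applies, and Y = 4.
Since A is not a descendant of the intervened variable, it is unaffected.
C = D + 3·Z + 6  [with D=-2, Z=-3]  = -5
A = C·D  [with C=-5, D=-2]  = 10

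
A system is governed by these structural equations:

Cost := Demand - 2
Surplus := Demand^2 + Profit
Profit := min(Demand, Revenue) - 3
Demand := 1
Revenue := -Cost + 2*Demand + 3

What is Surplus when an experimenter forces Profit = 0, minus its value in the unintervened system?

Intervening sets Profit = 0 and removes its equation (Profit := min(Demand, Revenue) - 3).
Surplus = Demand^2 + Profit  [with Demand=1, Profit=0]  = 1
Without intervention: Cost = Demand - 2  [with Demand=1]  = -1; Revenue = -Cost + 2*Demand + 3  [with Cost=-1, Demand=1]  = 6; Profit = min(Demand, Revenue) - 3  [with Demand=1, Revenue=6]  = -2; Surplus = Demand^2 + Profit  [with Demand=1, Profit=-2]  = -1.
Change = 1 − (-1) = 2.

2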